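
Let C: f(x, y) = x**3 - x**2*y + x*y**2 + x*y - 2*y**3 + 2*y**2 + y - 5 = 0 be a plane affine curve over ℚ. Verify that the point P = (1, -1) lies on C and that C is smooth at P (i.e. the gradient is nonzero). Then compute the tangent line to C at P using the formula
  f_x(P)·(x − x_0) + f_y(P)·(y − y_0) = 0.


Tangent line at P: 5*x - 11*y - 16 = 0.

Step 1: f(1, -1) = 0, so P lies on C.
Step 2: partial derivatives
  f_x(x, y) = 3*x**2 - 2*x*y + y**2 + y, f_y(x, y) = -x**2 + 2*x*y + x - 6*y**2 + 4*y + 1.
  f_x(P) = 5, f_y(P) = -11 (gradient nonzero, so P is smooth).
Step 3: tangent line at P: 5·(x − 1) + -11·(y − -1) = 0.
Expanding: 5*x - 11*y - 16 = 0.


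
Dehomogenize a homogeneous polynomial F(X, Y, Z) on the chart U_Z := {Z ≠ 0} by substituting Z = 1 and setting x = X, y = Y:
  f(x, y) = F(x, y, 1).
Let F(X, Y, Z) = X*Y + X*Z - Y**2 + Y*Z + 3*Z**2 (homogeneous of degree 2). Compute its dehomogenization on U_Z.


f(x, y) = x*y + x - y**2 + y + 3

On U_Z we set Z = 1. Each monomial c·X^i·Y^j·Z^k in F becomes c·x^i·y^j·1^k = c·x^i·y^j.
Substituting Z = 1: F(X, Y, 1) = x*y + x - y**2 + y + 3.
Note: deg(f) ≤ deg(F) = 2; strict inequality happens when F is divisible by Z (lost terms).


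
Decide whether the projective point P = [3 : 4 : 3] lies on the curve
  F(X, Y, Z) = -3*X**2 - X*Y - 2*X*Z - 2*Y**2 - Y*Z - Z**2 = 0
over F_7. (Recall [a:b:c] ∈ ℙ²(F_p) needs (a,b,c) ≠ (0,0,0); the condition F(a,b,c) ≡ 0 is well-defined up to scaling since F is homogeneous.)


F(3,4,3) ≡ 2 (mod 7); P is NOT on the curve.

Evaluate F(3, 4, 3) term-by-term (mod 7).
  -3*X**2 ↦ -3·9·1·1 = -27
  -X*Y ↦ -1·3·4·1 = -12
  -2*X*Z ↦ -2·3·1·3 = -18
  -2*Y**2 ↦ -2·1·16·1 = -32
  -Y*Z ↦ -1·1·4·3 = -12
  -Z**2 ↦ -1·1·1·9 = -9
Sum: F(3, 4, 3) = (-27) + (-12) + (-18) + (-32) + (-12) + (-9) = -110.
Reducing mod 7: -110 ≡ 2 (mod 7).
Since F(a, b, c) ≡ 2 ≠ 0 (mod 7), P does NOT lie on the curve.


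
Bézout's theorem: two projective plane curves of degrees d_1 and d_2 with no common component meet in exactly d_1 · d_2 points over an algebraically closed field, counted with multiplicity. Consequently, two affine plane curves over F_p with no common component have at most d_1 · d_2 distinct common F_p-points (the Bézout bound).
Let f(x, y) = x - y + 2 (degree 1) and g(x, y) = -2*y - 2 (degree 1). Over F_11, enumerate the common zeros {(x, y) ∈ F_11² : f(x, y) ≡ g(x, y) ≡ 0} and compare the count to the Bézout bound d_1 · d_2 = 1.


Common zeros: {(8, 10)}; count = 1; Bézout bound = 1.

deg(f) = 1, deg(g) = 1, so Bézout bound = 1.
Scan x ∈ F_11. For each x, list the y ∈ F_11 with f(x, y) ≡ 0 and those with g(x, y) ≡ 0 (mod 11); the common zeros in that column are the intersection.
  x = 0: f ≡ 0 at y ∈ {2}; g ≡ 0 at y ∈ {10}; common: ∅.
  x = 1: f ≡ 0 at y ∈ {3}; g ≡ 0 at y ∈ {10}; common: ∅.
  x = 2: f ≡ 0 at y ∈ {4}; g ≡ 0 at y ∈ {10}; common: ∅.
  x = 3: f ≡ 0 at y ∈ {5}; g ≡ 0 at y ∈ {10}; common: ∅.
  x = 4: f ≡ 0 at y ∈ {6}; g ≡ 0 at y ∈ {10}; common: ∅.
  x = 5: f ≡ 0 at y ∈ {7}; g ≡ 0 at y ∈ {10}; common: ∅.
  x = 6: f ≡ 0 at y ∈ {8}; g ≡ 0 at y ∈ {10}; common: ∅.
  x = 7: f ≡ 0 at y ∈ {9}; g ≡ 0 at y ∈ {10}; common: ∅.
  x = 8: f ≡ 0 at y ∈ {10}; g ≡ 0 at y ∈ {10}; common: {10}.
  x = 9: f ≡ 0 at y ∈ {0}; g ≡ 0 at y ∈ {10}; common: ∅.
  x = 10: f ≡ 0 at y ∈ {1}; g ≡ 0 at y ∈ {10}; common: ∅.
Collecting: common zeros = {(8, 10)}, so the count is 1.
Comparison with the Bézout bound: 1 ≤ 1 = deg(f)·deg(g), as expected for curves with no common component (the bound is attained).


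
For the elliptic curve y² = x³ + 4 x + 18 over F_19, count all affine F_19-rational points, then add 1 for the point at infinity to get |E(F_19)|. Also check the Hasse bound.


Affine points = {(1, 2), (1, 17), (3, 0), (5, 7), (5, 12), (6, 7), (6, 12), (7, 3), (7, 16), (8, 7), (8, 12), (9, 2), (9, 17), (11, 5), (11, 14), (13, 5), (13, 14), (14, 5), (14, 14), (16, 6), (16, 13)}; affine count = 21; |E(F_19)| = 22.

Discriminant check: Δ ∝ 4a³ + 27b² = 4·4³ + 27·18² = 4·64 + 27·324 ≡ 17 (mod 19). Nonzero ⇒ E is nonsingular.
For each x ∈ F_19, compute rhs = x³ + 4·x + 18 mod 19, then count y ∈ F_19 with y² ≡ rhs.
  x = 0: rhs = 18, matching y values: none (0 points).
  x = 1: rhs = 4, matching y values: 2, 17 (2 points).
  x = 2: rhs = 15, matching y values: none (0 points).
  x = 3: rhs = 0, matching y values: 0 (1 points).
  x = 4: rhs = 3, matching y values: none (0 points).
  x = 5: rhs = 11, matching y values: 7, 12 (2 points).
  x = 6: rhs = 11, matching y values: 7, 12 (2 points).
  x = 7: rhs = 9, matching y values: 3, 16 (2 points).
  x = 8: rhs = 11, matching y values: 7, 12 (2 points).
  x = 9: rhs = 4, matching y values: 2, 17 (2 points).
  x = 10: rhs = 13, matching y values: none (0 points).
  x = 11: rhs = 6, matching y values: 5, 14 (2 points).
  x = 12: rhs = 8, matching y values: none (0 points).
  x = 13: rhs = 6, matching y values: 5, 14 (2 points).
  x = 14: rhs = 6, matching y values: 5, 14 (2 points).
  x = 15: rhs = 14, matching y values: none (0 points).
  x = 16: rhs = 17, matching y values: 6, 13 (2 points).
  x = 17: rhs = 2, matching y values: none (0 points).
  x = 18: rhs = 13, matching y values: none (0 points).
Total affine count: 21.
Full point count |E(F_19)| = 21 + 1 = 22.
Hasse bound: |22 − (19+1)| = |2| = 2 ≤ 2√19 ≈ 8.7178 ✓.


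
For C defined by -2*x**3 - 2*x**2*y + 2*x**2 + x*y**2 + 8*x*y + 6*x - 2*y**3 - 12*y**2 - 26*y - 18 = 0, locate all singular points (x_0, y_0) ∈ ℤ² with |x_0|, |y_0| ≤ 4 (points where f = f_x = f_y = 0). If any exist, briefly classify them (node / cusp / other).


Singular points: {(1, -2)}; classification: cusp.

Compute partial derivatives:
  f_x = -6*x**2 - 4*x*y + 4*x + y**2 + 8*y + 6.
  f_y = -2*x**2 + 2*x*y + 8*x - 6*y**2 - 24*y - 26.
Scan x_0 ∈ {−4, ..., 4}. For each x_0, f_y(x_0, y) is a polynomial in y; find its integer roots y ∈ {−4, ..., 4}, then test f_x and f at those candidates.
  x = -4: f_y(-4, y) = -6*y**2 - 32*y - 90; no integer root y with |y| ≤ 4.
  x = -3: f_y(-3, y) = -6*y**2 - 30*y - 68; no integer root y with |y| ≤ 4.
  x = -2: f_y(-2, y) = -6*y**2 - 28*y - 50; no integer root y with |y| ≤ 4.
  x = -1: f_y(-1, y) = -6*y**2 - 26*y - 36; no integer root y with |y| ≤ 4.
  x = 0: f_y(0, y) = -6*y**2 - 24*y - 26; no integer root y with |y| ≤ 4.
  x = 1: f_y(1, y) = -6*y**2 - 22*y - 20; vanishes at y ∈ {-2}. (1, -2): f_x = 0, f = 0 — SINGULAR.
  x = 2: f_y(2, y) = -6*y**2 - 20*y - 18; no integer root y with |y| ≤ 4.
  x = 3: f_y(3, y) = -6*y**2 - 18*y - 20; no integer root y with |y| ≤ 4.
  x = 4: f_y(4, y) = -6*y**2 - 16*y - 26; no integer root y with |y| ≤ 4.
Only singular point on the grid: (1, -2).
Classify: substitute x = 1 + u, y = -2 + v and expand: f = -2*u**3 - 2*u**2*v + u*v**2 - 2*v**3 + v**2.
No constant or linear terms (consistent with a singular point). Quadratic part: v**2. Cubic part: -2*u**3 - 2*u**2*v + u*v**2 - 2*v**3.
The quadratic part v**2 is a perfect square, so there is a single (double) tangent line v = 0, i.e. y = -2. Restricting the cubic part to that line (v = 0) leaves -2*u**3 ≠ 0, so f is not divisible by v and the branch is v² ≈ 2*u**3 to lowest order — this is a cusp.
Classification: cusp.


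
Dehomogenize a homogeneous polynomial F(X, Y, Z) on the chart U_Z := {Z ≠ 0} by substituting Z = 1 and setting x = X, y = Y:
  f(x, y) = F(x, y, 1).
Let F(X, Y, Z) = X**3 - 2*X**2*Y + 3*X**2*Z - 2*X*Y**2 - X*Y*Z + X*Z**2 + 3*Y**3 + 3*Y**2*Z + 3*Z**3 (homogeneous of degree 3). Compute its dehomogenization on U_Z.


f(x, y) = x**3 - 2*x**2*y + 3*x**2 - 2*x*y**2 - x*y + x + 3*y**3 + 3*y**2 + 3

On U_Z we set Z = 1. Each monomial c·X^i·Y^j·Z^k in F becomes c·x^i·y^j·1^k = c·x^i·y^j.
Substituting Z = 1: F(X, Y, 1) = x**3 - 2*x**2*y + 3*x**2 - 2*x*y**2 - x*y + x + 3*y**3 + 3*y**2 + 3.
Note: deg(f) ≤ deg(F) = 3; strict inequality happens when F is divisible by Z (lost terms).


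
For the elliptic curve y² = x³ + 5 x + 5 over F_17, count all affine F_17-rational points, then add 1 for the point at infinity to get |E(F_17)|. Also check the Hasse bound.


Affine points = {(3, 8), (3, 9), (4, 2), (4, 15), (5, 6), (5, 11), (6, 8), (6, 9), (7, 3), (7, 14), (8, 8), (8, 9), (10, 1), (10, 16), (12, 5), (12, 12), (15, 2), (15, 15), (16, 4), (16, 13)}; affine count = 20; |E(F_17)| = 21.

Discriminant check: Δ ∝ 4a³ + 27b² = 4·5³ + 27·5² = 4·125 + 27·25 ≡ 2 (mod 17). Nonzero ⇒ E is nonsingular.
For each x ∈ F_17, compute rhs = x³ + 5·x + 5 mod 17, then count y ∈ F_17 with y² ≡ rhs.
  x = 0: rhs = 5, matching y values: none (0 points).
  x = 1: rhs = 11, matching y values: none (0 points).
  x = 2: rhs = 6, matching y values: none (0 points).
  x = 3: rhs = 13, matching y values: 8, 9 (2 points).
  x = 4: rhs = 4, matching y values: 2, 15 (2 points).
  x = 5: rhs = 2, matching y values: 6, 11 (2 points).
  x = 6: rhs = 13, matching y values: 8, 9 (2 points).
  x = 7: rhs = 9, matching y values: 3, 14 (2 points).
  x = 8: rhs = 13, matching y values: 8, 9 (2 points).
  x = 9: rhs = 14, matching y values: none (0 points).
  x = 10: rhs = 1, matching y values: 1, 16 (2 points).
  x = 11: rhs = 14, matching y values: none (0 points).
  x = 12: rhs = 8, matching y values: 5, 12 (2 points).
  x = 13: rhs = 6, matching y values: none (0 points).
  x = 14: rhs = 14, matching y values: none (0 points).
  x = 15: rhs = 4, matching y values: 2, 15 (2 points).
  x = 16: rhs = 16, matching y values: 4, 13 (2 points).
Total affine count: 20.
Full point count |E(F_17)| = 20 + 1 = 21.
Hasse bound: |21 − (17+1)| = |3| = 3 ≤ 2√17 ≈ 8.2462 ✓.


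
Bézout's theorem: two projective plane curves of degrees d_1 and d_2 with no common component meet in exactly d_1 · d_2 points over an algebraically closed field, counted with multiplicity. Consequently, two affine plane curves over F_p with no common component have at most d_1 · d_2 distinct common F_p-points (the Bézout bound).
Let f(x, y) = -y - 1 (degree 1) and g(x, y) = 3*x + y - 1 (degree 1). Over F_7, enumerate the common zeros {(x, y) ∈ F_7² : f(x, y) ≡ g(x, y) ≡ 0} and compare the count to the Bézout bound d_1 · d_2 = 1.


Common zeros: {(3, 6)}; count = 1; Bézout bound = 1.

deg(f) = 1, deg(g) = 1, so Bézout bound = 1.
Scan x ∈ F_7. For each x, list the y ∈ F_7 with f(x, y) ≡ 0 and those with g(x, y) ≡ 0 (mod 7); the common zeros in that column are the intersection.
  x = 0: f ≡ 0 at y ∈ {6}; g ≡ 0 at y ∈ {1}; common: ∅.
  x = 1: f ≡ 0 at y ∈ {6}; g ≡ 0 at y ∈ {5}; common: ∅.
  x = 2: f ≡ 0 at y ∈ {6}; g ≡ 0 at y ∈ {2}; common: ∅.
  x = 3: f ≡ 0 at y ∈ {6}; g ≡ 0 at y ∈ {6}; common: {6}.
  x = 4: f ≡ 0 at y ∈ {6}; g ≡ 0 at y ∈ {3}; common: ∅.
  x = 5: f ≡ 0 at y ∈ {6}; g ≡ 0 at y ∈ {0}; common: ∅.
  x = 6: f ≡ 0 at y ∈ {6}; g ≡ 0 at y ∈ {4}; common: ∅.
Collecting: common zeros = {(3, 6)}, so the count is 1.
Comparison with the Bézout bound: 1 ≤ 1 = deg(f)·deg(g), as expected for curves with no common component (the bound is attained).


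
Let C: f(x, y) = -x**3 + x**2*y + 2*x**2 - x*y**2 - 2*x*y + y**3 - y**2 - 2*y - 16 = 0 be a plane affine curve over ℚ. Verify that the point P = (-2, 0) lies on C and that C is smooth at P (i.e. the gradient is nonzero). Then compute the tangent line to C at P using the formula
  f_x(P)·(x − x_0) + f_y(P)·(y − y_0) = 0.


Tangent line at P: -20*x + 6*y - 40 = 0.

Step 1: f(-2, 0) = 0, so P lies on C.
Step 2: partial derivatives
  f_x(x, y) = -3*x**2 + 2*x*y + 4*x - y**2 - 2*y, f_y(x, y) = x**2 - 2*x*y - 2*x + 3*y**2 - 2*y - 2.
  f_x(P) = -20, f_y(P) = 6 (gradient nonzero, so P is smooth).
Step 3: tangent line at P: -20·(x − -2) + 6·(y − 0) = 0.
Expanding: -20*x + 6*y - 40 = 0.


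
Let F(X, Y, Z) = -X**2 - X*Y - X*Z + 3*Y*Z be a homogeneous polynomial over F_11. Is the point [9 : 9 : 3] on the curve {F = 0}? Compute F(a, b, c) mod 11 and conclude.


F(9,9,3) ≡ 2 (mod 11); P is NOT on the curve.

Evaluate F(9, 9, 3) term-by-term (mod 11).
  -X**2 ↦ -1·81·1·1 = -81
  -X*Y ↦ -1·9·9·1 = -81
  -X*Z ↦ -1·9·1·3 = -27
  3*Y*Z ↦ 3·1·9·3 = 81
Sum: F(9, 9, 3) = (-81) + (-81) + (-27) + (81) = -108.
Reducing mod 11: -108 ≡ 2 (mod 11).
Since F(a, b, c) ≡ 2 ≠ 0 (mod 11), P does NOT lie on the curve.


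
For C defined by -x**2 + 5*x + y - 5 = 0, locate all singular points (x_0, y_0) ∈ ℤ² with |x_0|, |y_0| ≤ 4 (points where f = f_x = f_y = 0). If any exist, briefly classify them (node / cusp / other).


No singular points in the scanned grid; C is smooth there.

Compute partial derivatives:
  f_x = 5 - 2*x.
  f_y = 1.
f_y = 1 is a nonzero constant, so f_y never vanishes: no point (x, y) can satisfy f = f_x = f_y = 0. In particular no (x, y) ∈ {−4, ..., 4}² is singular; the curve is smooth.


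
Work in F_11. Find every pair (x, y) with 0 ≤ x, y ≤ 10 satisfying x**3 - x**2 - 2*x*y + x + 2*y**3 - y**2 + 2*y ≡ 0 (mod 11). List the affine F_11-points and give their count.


Affine F_11-points: {(0, 0), (1, 7), (2, 4), (3, 10), (4, 9), (4, 10), (5, 8), (5, 10), (8, 2), (9, 6), (10, 5)}; count = 11.

For each of the 121 pairs (x, y) ∈ F_11², evaluate f(x, y) mod 11. Record the zeros.
  x = 0: [0↦0, 1↦3, 2↦5, 3↦7, 4↦10, 5↦4, 6↦1, 7↦2, 8↦8, 9↦9, 10↦6]  zeros at y ∈ {0}
  x = 1: [0↦1, 1↦2, 2↦2, 3↦2, 4↦3, 5↦6, 6↦1, 7↦0, 8↦4, 9↦3, 10↦9]  zeros at y ∈ {7}
  x = 2: [0↦6, 1↦5, 2↦3, 3↦1, 4↦0, 5↦1, 6↦5, 7↦2, 8↦4, 9↦1, 10↦5]  zeros at y ∈ {4}
  x = 3: [0↦10, 1↦7, 2↦3, 3↦10, 4↦7, 5↦6, 6↦8, 7↦3, 8↦3, 9↦9, 10↦0]  zeros at y ∈ {10}
  x = 4: [0↦8, 1↦3, 2↦8, 3↦2, 4↦8, 5↦5, 6↦5, 7↦9, 8↦7, 9↦0, 10↦0]  zeros at y ∈ {9, 10}
  x = 5: [0↦6, 1↦10, 2↦2, 3↦5, 4↦9, 5↦4, 6↦2, 7↦4, 8↦0, 9↦2, 10↦0]  zeros at y ∈ {8, 10}
  x = 6: [0↦10, 1↦1, 2↦2, 3↦3, 4↦5, 5↦9, 6↦5, 7↦5, 8↦10, 9↦10, 10↦6]  zeros at y ∈ ∅
  x = 7: [0↦4, 1↦4, 2↦3, 3↦2, 4↦2, 5↦4, 6↦9, 7↦7, 8↦10, 9↦8, 10↦2]  zeros at y ∈ ∅
  x = 8: [0↦5, 1↦3, 2↦0, 3↦8, 4↦6, 5↦6, 6↦9, 7↦5, 8↦6, 9↦2, 10↦5]  zeros at y ∈ {2}
  x = 9: [0↦8, 1↦4, 2↦10, 3↦5, 4↦1, 5↦10, 6↦0, 7↦5, 8↦4, 9↦9, 10↦10]  zeros at y ∈ {6}
  x = 10: [0↦8, 1↦2, 2↦6, 3↦10, 4↦4, 5↦0, 6↦10, 7↦2, 8↦10, 9↦2, 10↦1]  zeros at y ∈ {5}
Collecting zeros: affine points = {(0, 0), (1, 7), (2, 4), (3, 10), (4, 9), (4, 10), (5, 8), (5, 10), (8, 2), (9, 6), (10, 5)}.
Total count |C(F_11)_aff| = 11.


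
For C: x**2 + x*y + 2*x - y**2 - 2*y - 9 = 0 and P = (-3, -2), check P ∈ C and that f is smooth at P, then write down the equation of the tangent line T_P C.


Tangent line at P: -6*x - y - 20 = 0.

Step 1: f(-3, -2) = 0, so P lies on C.
Step 2: partial derivatives
  f_x(x, y) = 2*x + y + 2, f_y(x, y) = x - 2*y - 2.
  f_x(P) = -6, f_y(P) = -1 (gradient nonzero, so P is smooth).
Step 3: tangent line at P: -6·(x − -3) + -1·(y − -2) = 0.
Expanding: -6*x - y - 20 = 0.


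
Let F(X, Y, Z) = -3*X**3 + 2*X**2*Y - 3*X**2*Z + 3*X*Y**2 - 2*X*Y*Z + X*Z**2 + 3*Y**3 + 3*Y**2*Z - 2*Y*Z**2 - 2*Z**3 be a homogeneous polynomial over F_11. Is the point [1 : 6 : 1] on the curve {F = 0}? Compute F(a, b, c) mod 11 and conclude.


F(1,6,1) ≡ 9 (mod 11); P is NOT on the curve.

Evaluate F(1, 6, 1) term-by-term (mod 11).
  -3*X**3 ↦ -3·1·1·1 = -3
  2*X**2*Y ↦ 2·1·6·1 = 12
  -3*X**2*Z ↦ -3·1·1·1 = -3
  3*X*Y**2 ↦ 3·1·36·1 = 108
  -2*X*Y*Z ↦ -2·1·6·1 = -12
  X*Z**2 ↦ 1·1·1·1 = 1
  3*Y**3 ↦ 3·1·216·1 = 648
  3*Y**2*Z ↦ 3·1·36·1 = 108
  -2*Y*Z**2 ↦ -2·1·6·1 = -12
  -2*Z**3 ↦ -2·1·1·1 = -2
Sum: F(1, 6, 1) = (-3) + (12) + (-3) + (108) + (-12) + (1) + (648) + (108) + (-12) + (-2) = 845.
Reducing mod 11: 845 ≡ 9 (mod 11).
Since F(a, b, c) ≡ 9 ≠ 0 (mod 11), P does NOT lie on the curve.


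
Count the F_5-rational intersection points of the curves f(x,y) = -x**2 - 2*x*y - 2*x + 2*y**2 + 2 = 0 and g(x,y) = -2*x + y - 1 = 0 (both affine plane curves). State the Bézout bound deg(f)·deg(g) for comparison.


Common zeros: ∅; count = 0; Bézout bound = 2.

deg(f) = 2, deg(g) = 1, so Bézout bound = 2.
Scan x ∈ F_5. For each x, list the y ∈ F_5 with f(x, y) ≡ 0 and those with g(x, y) ≡ 0 (mod 5); the common zeros in that column are the intersection.
  x = 0: f ≡ 0 at y ∈ {2, 3}; g ≡ 0 at y ∈ {1}; common: ∅.
  x = 1: f ≡ 0 at y ∈ ∅; g ≡ 0 at y ∈ {3}; common: ∅.
  x = 2: f ≡ 0 at y ∈ {3, 4}; g ≡ 0 at y ∈ {0}; common: ∅.
  x = 3: f ≡ 0 at y ∈ {4}; g ≡ 0 at y ∈ {2}; common: ∅.
  x = 4: f ≡ 0 at y ∈ {2}; g ≡ 0 at y ∈ {4}; common: ∅.
Collecting: common zeros = ∅, so the count is 0.
Comparison with the Bézout bound: 0 ≤ 2 = deg(f)·deg(g), as expected for curves with no common component (the affine F_5-count falls short of the bound because intersections may lie at infinity, over extension fields, or carry multiplicity).


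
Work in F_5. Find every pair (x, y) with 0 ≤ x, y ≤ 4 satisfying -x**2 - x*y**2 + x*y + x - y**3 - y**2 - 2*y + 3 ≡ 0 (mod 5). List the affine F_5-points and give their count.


Affine F_5-points: {(0, 4), (1, 2), (1, 3), (3, 2), (4, 3), (4, 4)}; count = 6.

For each of the 25 pairs (x, y) ∈ F_5², evaluate f(x, y) mod 5. Record the zeros.
  x = 0: [0↦3, 1↦4, 2↦2, 3↦1, 4↦0]  zeros at y ∈ {4}
  x = 1: [0↦3, 1↦4, 2↦0, 3↦0, 4↦3]  zeros at y ∈ {2, 3}
  x = 2: [0↦1, 1↦2, 2↦1, 3↦2, 4↦4]  zeros at y ∈ ∅
  x = 3: [0↦2, 1↦3, 2↦0, 3↦2, 4↦3]  zeros at y ∈ {2}
  x = 4: [0↦1, 1↦2, 2↦2, 3↦0, 4↦0]  zeros at y ∈ {3, 4}
Collecting zeros: affine points = {(0, 4), (1, 2), (1, 3), (3, 2), (4, 3), (4, 4)}.
Total count |C(F_5)_aff| = 6.


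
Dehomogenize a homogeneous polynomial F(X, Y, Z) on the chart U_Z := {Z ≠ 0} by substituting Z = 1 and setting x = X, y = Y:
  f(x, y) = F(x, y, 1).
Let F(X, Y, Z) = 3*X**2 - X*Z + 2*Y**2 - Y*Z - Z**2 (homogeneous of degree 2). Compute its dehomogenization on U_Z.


f(x, y) = 3*x**2 - x + 2*y**2 - y - 1

On U_Z we set Z = 1. Each monomial c·X^i·Y^j·Z^k in F becomes c·x^i·y^j·1^k = c·x^i·y^j.
Substituting Z = 1: F(X, Y, 1) = 3*x**2 - x + 2*y**2 - y - 1.
Note: deg(f) ≤ deg(F) = 2; strict inequality happens when F is divisible by Z (lost terms).


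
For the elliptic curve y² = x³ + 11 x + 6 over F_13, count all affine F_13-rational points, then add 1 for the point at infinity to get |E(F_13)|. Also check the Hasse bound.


Affine points = {(2, 6), (2, 7), (3, 1), (3, 12), (4, 6), (4, 7), (5, 2), (5, 11), (7, 6), (7, 7)}; affine count = 10; |E(F_13)| = 11.

Discriminant check: Δ ∝ 4a³ + 27b² = 4·11³ + 27·6² = 4·1331 + 27·36 ≡ 4 (mod 13). Nonzero ⇒ E is nonsingular.
For each x ∈ F_13, compute rhs = x³ + 11·x + 6 mod 13, then count y ∈ F_13 with y² ≡ rhs.
  x = 0: rhs = 6, matching y values: none (0 points).
  x = 1: rhs = 5, matching y values: none (0 points).
  x = 2: rhs = 10, matching y values: 6, 7 (2 points).
  x = 3: rhs = 1, matching y values: 1, 12 (2 points).
  x = 4: rhs = 10, matching y values: 6, 7 (2 points).
  x = 5: rhs = 4, matching y values: 2, 11 (2 points).
  x = 6: rhs = 2, matching y values: none (0 points).
  x = 7: rhs = 10, matching y values: 6, 7 (2 points).
  x = 8: rhs = 8, matching y values: none (0 points).
  x = 9: rhs = 2, matching y values: none (0 points).
  x = 10: rhs = 11, matching y values: none (0 points).
  x = 11: rhs = 2, matching y values: none (0 points).
  x = 12: rhs = 7, matching y values: none (0 points).
Total affine count: 10.
Full point count |E(F_13)| = 10 + 1 = 11.
Hasse bound: |11 − (13+1)| = |-3| = 3 ≤ 2√13 ≈ 7.2111 ✓.


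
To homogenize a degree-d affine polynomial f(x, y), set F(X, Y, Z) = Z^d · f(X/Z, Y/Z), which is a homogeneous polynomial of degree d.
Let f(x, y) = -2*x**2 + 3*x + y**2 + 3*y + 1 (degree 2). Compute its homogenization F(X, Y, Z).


F(X, Y, Z) = -2*X**2 + 3*X*Z + Y**2 + 3*Y*Z + Z**2

deg(f) = 2.
Substitute x = X/Z, y = Y/Z into f, then multiply by Z^2.
  monomial -2·x^2·y^0 ↦ -2·X^2·Y^0·Z^0.
  monomial 3·x^1·y^0 ↦ 3·X^1·Y^0·Z^1.
  monomial 1·x^0·y^2 ↦ 1·X^0·Y^2·Z^0.
  monomial 3·x^0·y^1 ↦ 3·X^0·Y^1·Z^1.
  monomial 1·x^0·y^0 ↦ 1·X^0·Y^0·Z^2.
Collecting: F(X, Y, Z) = -2*X**2 + 3*X*Z + Y**2 + 3*Y*Z + Z**2.


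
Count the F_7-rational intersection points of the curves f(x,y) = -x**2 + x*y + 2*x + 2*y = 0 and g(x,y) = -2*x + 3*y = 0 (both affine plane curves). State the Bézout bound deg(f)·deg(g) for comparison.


Common zeros: {(0, 0), (3, 2)}; count = 2; Bézout bound = 2.

deg(f) = 2, deg(g) = 1, so Bézout bound = 2.
Scan x ∈ F_7. For each x, list the y ∈ F_7 with f(x, y) ≡ 0 and those with g(x, y) ≡ 0 (mod 7); the common zeros in that column are the intersection.
  x = 0: f ≡ 0 at y ∈ {0}; g ≡ 0 at y ∈ {0}; common: {0}.
  x = 1: f ≡ 0 at y ∈ {2}; g ≡ 0 at y ∈ {3}; common: ∅.
  x = 2: f ≡ 0 at y ∈ {0}; g ≡ 0 at y ∈ {6}; common: ∅.
  x = 3: f ≡ 0 at y ∈ {2}; g ≡ 0 at y ∈ {2}; common: {2}.
  x = 4: f ≡ 0 at y ∈ {6}; g ≡ 0 at y ∈ {5}; common: ∅.
  x = 5: f ≡ 0 at y ∈ ∅; g ≡ 0 at y ∈ {1}; common: ∅.
  x = 6: f ≡ 0 at y ∈ {3}; g ≡ 0 at y ∈ {4}; common: ∅.
Collecting: common zeros = {(0, 0), (3, 2)}, so the count is 2.
Comparison with the Bézout bound: 2 ≤ 2 = deg(f)·deg(g), as expected for curves with no common component (the bound is attained).


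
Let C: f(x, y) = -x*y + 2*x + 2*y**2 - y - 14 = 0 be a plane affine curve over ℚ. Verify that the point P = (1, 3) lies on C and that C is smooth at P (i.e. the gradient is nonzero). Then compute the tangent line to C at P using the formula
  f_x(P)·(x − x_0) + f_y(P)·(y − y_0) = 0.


Tangent line at P: -x + 10*y - 29 = 0.

Step 1: f(1, 3) = 0, so P lies on C.
Step 2: partial derivatives
  f_x(x, y) = 2 - y, f_y(x, y) = -x + 4*y - 1.
  f_x(P) = -1, f_y(P) = 10 (gradient nonzero, so P is smooth).
Step 3: tangent line at P: -1·(x − 1) + 10·(y − 3) = 0.
Expanding: -x + 10*y - 29 = 0.


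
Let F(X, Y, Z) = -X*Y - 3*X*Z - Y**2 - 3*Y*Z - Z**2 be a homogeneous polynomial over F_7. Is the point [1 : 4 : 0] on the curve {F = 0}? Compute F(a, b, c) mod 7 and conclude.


F(1,4,0) ≡ 1 (mod 7); P is NOT on the curve.

Evaluate F(1, 4, 0) term-by-term (mod 7).
  -X*Y ↦ -1·1·4·1 = -4
  -3*X*Z ↦ -3·1·1·0 = 0
  -Y**2 ↦ -1·1·16·1 = -16
  -3*Y*Z ↦ -3·1·4·0 = 0
  -Z**2 ↦ -1·1·1·0 = 0
Sum: F(1, 4, 0) = (-4) + (0) + (-16) + (0) + (0) = -20.
Reducing mod 7: -20 ≡ 1 (mod 7).
Since F(a, b, c) ≡ 1 ≠ 0 (mod 7), P does NOT lie on the curve.


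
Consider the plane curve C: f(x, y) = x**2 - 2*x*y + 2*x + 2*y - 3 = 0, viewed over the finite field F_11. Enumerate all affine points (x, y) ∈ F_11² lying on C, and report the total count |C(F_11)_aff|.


Affine F_11-points: {(0, 7), (1, 0), (1, 1), (1, 2), (1, 3), (1, 4), (1, 5), (1, 6), (1, 7), (1, 8), (1, 9), (1, 10), (2, 8), (3, 3), (4, 9), (5, 4), (6, 10), (7, 5), (8, 0), (9, 6), (10, 1)}; count = 21.

For each of the 121 pairs (x, y) ∈ F_11², evaluate f(x, y) mod 11. Record the zeros.
  x = 0: [0↦8, 1↦10, 2↦1, 3↦3, 4↦5, 5↦7, 6↦9, 7↦0, 8↦2, 9↦4, 10↦6]  zeros at y ∈ {7}
  x = 1: [0↦0, 1↦0, 2↦0, 3↦0, 4↦0, 5↦0, 6↦0, 7↦0, 8↦0, 9↦0, 10↦0]  zeros at y ∈ {0, 1, 2, 3, 4, 5, 6, 7, 8, 9, 10}
  x = 2: [0↦5, 1↦3, 2↦1, 3↦10, 4↦8, 5↦6, 6↦4, 7↦2, 8↦0, 9↦9, 10↦7]  zeros at y ∈ {8}
  x = 3: [0↦1, 1↦8, 2↦4, 3↦0, 4↦7, 5↦3, 6↦10, 7↦6, 8↦2, 9↦9, 10↦5]  zeros at y ∈ {3}
  x = 4: [0↦10, 1↦4, 2↦9, 3↦3, 4↦8, 5↦2, 6↦7, 7↦1, 8↦6, 9↦0, 10↦5]  zeros at y ∈ {9}
  x = 5: [0↦10, 1↦2, 2↦5, 3↦8, 4↦0, 5↦3, 6↦6, 7↦9, 8↦1, 9↦4, 10↦7]  zeros at y ∈ {4}
  x = 6: [0↦1, 1↦2, 2↦3, 3↦4, 4↦5, 5↦6, 6↦7, 7↦8, 8↦9, 9↦10, 10↦0]  zeros at y ∈ {10}
  x = 7: [0↦5, 1↦4, 2↦3, 3↦2, 4↦1, 5↦0, 6↦10, 7↦9, 8↦8, 9↦7, 10↦6]  zeros at y ∈ {5}
  x = 8: [0↦0, 1↦8, 2↦5, 3↦2, 4↦10, 5↦7, 6↦4, 7↦1, 8↦9, 9↦6, 10↦3]  zeros at y ∈ {0}
  x = 9: [0↦8, 1↦3, 2↦9, 3↦4, 4↦10, 5↦5, 6↦0, 7↦6, 8↦1, 9↦7, 10↦2]  zeros at y ∈ {6}
  x = 10: [0↦7, 1↦0, 2↦4, 3↦8, 4↦1, 5↦5, 6↦9, 7↦2, 8↦6, 9↦10, 10↦3]  zeros at y ∈ {1}
Collecting zeros: affine points = {(0, 7), (1, 0), (1, 1), (1, 2), (1, 3), (1, 4), (1, 5), (1, 6), (1, 7), (1, 8), (1, 9), (1, 10), (2, 8), (3, 3), (4, 9), (5, 4), (6, 10), (7, 5), (8, 0), (9, 6), (10, 1)}.
Total count |C(F_11)_aff| = 21.


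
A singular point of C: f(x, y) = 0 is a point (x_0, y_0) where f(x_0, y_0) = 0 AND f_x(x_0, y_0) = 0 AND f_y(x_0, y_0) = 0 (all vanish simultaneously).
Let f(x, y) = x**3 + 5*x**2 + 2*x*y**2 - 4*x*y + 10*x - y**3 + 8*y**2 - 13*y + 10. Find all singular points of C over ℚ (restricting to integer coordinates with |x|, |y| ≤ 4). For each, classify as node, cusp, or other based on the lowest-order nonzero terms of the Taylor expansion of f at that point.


Singular points: {(-2, 1)}; classification: node.

Compute partial derivatives:
  f_x = 3*x**2 + 10*x + 2*y**2 - 4*y + 10.
  f_y = 4*x*y - 4*x - 3*y**2 + 16*y - 13.
Scan x_0 ∈ {−4, ..., 4}. For each x_0, f_y(x_0, y) is a polynomial in y; find its integer roots y ∈ {−4, ..., 4}, then test f_x and f at those candidates.
  x = -4: f_y(-4, y) = 3 - 3*y**2; vanishes at y ∈ {-1, 1}. (-4, -1): f_x = 24 ≠ 0; (-4, 1): f_x = 16 ≠ 0.
  x = -3: f_y(-3, y) = -3*y**2 + 4*y - 1; vanishes at y ∈ {1}. (-3, 1): f_x = 5 ≠ 0.
  x = -2: f_y(-2, y) = -3*y**2 + 8*y - 5; vanishes at y ∈ {1}. (-2, 1): f_x = 0, f = 0 — SINGULAR.
  x = -1: f_y(-1, y) = -3*y**2 + 12*y - 9; vanishes at y ∈ {1, 3}. (-1, 1): f_x = 1 ≠ 0; (-1, 3): f_x = 9 ≠ 0.
  x = 0: f_y(0, y) = -3*y**2 + 16*y - 13; vanishes at y ∈ {1}. (0, 1): f_x = 8 ≠ 0.
  x = 1: f_y(1, y) = -3*y**2 + 20*y - 17; vanishes at y ∈ {1}. (1, 1): f_x = 21 ≠ 0.
  x = 2: f_y(2, y) = -3*y**2 + 24*y - 21; vanishes at y ∈ {1}. (2, 1): f_x = 40 ≠ 0.
  x = 3: f_y(3, y) = -3*y**2 + 28*y - 25; vanishes at y ∈ {1}. (3, 1): f_x = 65 ≠ 0.
  x = 4: f_y(4, y) = -3*y**2 + 32*y - 29; vanishes at y ∈ {1}. (4, 1): f_x = 96 ≠ 0.
Only singular point on the grid: (-2, 1).
Classify: substitute x = -2 + u, y = 1 + v and expand: f = u**3 - u**2 + 2*u*v**2 - v**3 + v**2.
No constant or linear terms (consistent with a singular point). Quadratic part: -u**2 + v**2. Cubic part: u**3 + 2*u*v**2 - v**3.
The quadratic part v**2 - u**2 = (v − u)(v + u) splits into two distinct linear factors, so there are two distinct tangent lines y − 1 = ±(x − -2) — this is a node (ordinary double point).
Classification: node.


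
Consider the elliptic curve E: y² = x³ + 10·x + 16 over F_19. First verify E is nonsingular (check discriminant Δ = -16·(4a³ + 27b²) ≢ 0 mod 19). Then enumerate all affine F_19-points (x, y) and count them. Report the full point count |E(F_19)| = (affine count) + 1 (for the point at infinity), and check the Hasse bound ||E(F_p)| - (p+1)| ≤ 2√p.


Affine points = {(0, 4), (0, 15), (2, 5), (2, 14), (3, 4), (3, 15), (4, 5), (4, 14), (5, 1), (5, 18), (6, 8), (6, 11), (7, 7), (7, 12), (8, 0), (13, 5), (13, 14), (15, 8), (15, 11), (16, 4), (16, 15), (17, 8), (17, 11), (18, 9), (18, 10)}; affine count = 25; |E(F_19)| = 26.

Discriminant check: Δ ∝ 4a³ + 27b² = 4·10³ + 27·16² = 4·1000 + 27·256 ≡ 6 (mod 19). Nonzero ⇒ E is nonsingular.
For each x ∈ F_19, compute rhs = x³ + 10·x + 16 mod 19, then count y ∈ F_19 with y² ≡ rhs.
  x = 0: rhs = 16, matching y values: 4, 15 (2 points).
  x = 1: rhs = 8, matching y values: none (0 points).
  x = 2: rhs = 6, matching y values: 5, 14 (2 points).
  x = 3: rhs = 16, matching y values: 4, 15 (2 points).
  x = 4: rhs = 6, matching y values: 5, 14 (2 points).
  x = 5: rhs = 1, matching y values: 1, 18 (2 points).
  x = 6: rhs = 7, matching y values: 8, 11 (2 points).
  x = 7: rhs = 11, matching y values: 7, 12 (2 points).
  x = 8: rhs = 0, matching y values: 0 (1 points).
  x = 9: rhs = 18, matching y values: none (0 points).
  x = 10: rhs = 14, matching y values: none (0 points).
  x = 11: rhs = 13, matching y values: none (0 points).
  x = 12: rhs = 2, matching y values: none (0 points).
  x = 13: rhs = 6, matching y values: 5, 14 (2 points).
  x = 14: rhs = 12, matching y values: none (0 points).
  x = 15: rhs = 7, matching y values: 8, 11 (2 points).
  x = 16: rhs = 16, matching y values: 4, 15 (2 points).
  x = 17: rhs = 7, matching y values: 8, 11 (2 points).
  x = 18: rhs = 5, matching y values: 9, 10 (2 points).
Total affine count: 25.
Full point count |E(F_19)| = 25 + 1 = 26.
Hasse bound: |26 − (19+1)| = |6| = 6 ≤ 2√19 ≈ 8.7178 ✓.


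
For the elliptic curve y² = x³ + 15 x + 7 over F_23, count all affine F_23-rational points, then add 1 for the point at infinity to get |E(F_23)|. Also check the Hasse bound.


Affine points = {(1, 0), (4, 4), (4, 19), (5, 0), (7, 8), (7, 15), (8, 8), (8, 15), (11, 10), (11, 13), (12, 11), (12, 12), (17, 0), (20, 2), (20, 21)}; affine count = 15; |E(F_23)| = 16.

Discriminant check: Δ ∝ 4a³ + 27b² = 4·15³ + 27·7² = 4·3375 + 27·49 ≡ 11 (mod 23). Nonzero ⇒ E is nonsingular.
For each x ∈ F_23, compute rhs = x³ + 15·x + 7 mod 23, then count y ∈ F_23 with y² ≡ rhs.
  x = 0: rhs = 7, matching y values: none (0 points).
  x = 1: rhs = 0, matching y values: 0 (1 points).
  x = 2: rhs = 22, matching y values: none (0 points).
  x = 3: rhs = 10, matching y values: none (0 points).
  x = 4: rhs = 16, matching y values: 4, 19 (2 points).
  x = 5: rhs = 0, matching y values: 0 (1 points).
  x = 6: rhs = 14, matching y values: none (0 points).
  x = 7: rhs = 18, matching y values: 8, 15 (2 points).
  x = 8: rhs = 18, matching y values: 8, 15 (2 points).
  x = 9: rhs = 20, matching y values: none (0 points).
  x = 10: rhs = 7, matching y values: none (0 points).
  x = 11: rhs = 8, matching y values: 10, 13 (2 points).
  x = 12: rhs = 6, matching y values: 11, 12 (2 points).
  x = 13: rhs = 7, matching y values: none (0 points).
  x = 14: rhs = 17, matching y values: none (0 points).
  x = 15: rhs = 19, matching y values: none (0 points).
  x = 16: rhs = 19, matching y values: none (0 points).
  x = 17: rhs = 0, matching y values: 0 (1 points).
  x = 18: rhs = 14, matching y values: none (0 points).
  x = 19: rhs = 21, matching y values: none (0 points).
  x = 20: rhs = 4, matching y values: 2, 21 (2 points).
  x = 21: rhs = 15, matching y values: none (0 points).
  x = 22: rhs = 14, matching y values: none (0 points).
Total affine count: 15.
Full point count |E(F_23)| = 15 + 1 = 16.
Hasse bound: |16 − (23+1)| = |-8| = 8 ≤ 2√23 ≈ 9.5917 ✓.


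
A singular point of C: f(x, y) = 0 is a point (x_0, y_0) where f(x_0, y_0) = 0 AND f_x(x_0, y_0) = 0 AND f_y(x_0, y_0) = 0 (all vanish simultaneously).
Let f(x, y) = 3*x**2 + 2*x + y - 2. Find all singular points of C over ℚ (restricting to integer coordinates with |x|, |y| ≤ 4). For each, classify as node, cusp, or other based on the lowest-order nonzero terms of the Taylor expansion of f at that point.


No singular points in the scanned grid; C is smooth there.

Compute partial derivatives:
  f_x = 6*x + 2.
  f_y = 1.
f_y = 1 is a nonzero constant, so f_y never vanishes: no point (x, y) can satisfy f = f_x = f_y = 0. In particular no (x, y) ∈ {−4, ..., 4}² is singular; the curve is smooth.


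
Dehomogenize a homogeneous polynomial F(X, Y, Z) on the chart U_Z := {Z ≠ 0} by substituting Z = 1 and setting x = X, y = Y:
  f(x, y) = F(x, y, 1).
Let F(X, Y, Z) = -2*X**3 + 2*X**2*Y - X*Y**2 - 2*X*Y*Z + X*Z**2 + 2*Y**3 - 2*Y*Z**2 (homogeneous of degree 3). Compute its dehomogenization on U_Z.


f(x, y) = -2*x**3 + 2*x**2*y - x*y**2 - 2*x*y + x + 2*y**3 - 2*y

On U_Z we set Z = 1. Each monomial c·X^i·Y^j·Z^k in F becomes c·x^i·y^j·1^k = c·x^i·y^j.
Substituting Z = 1: F(X, Y, 1) = -2*x**3 + 2*x**2*y - x*y**2 - 2*x*y + x + 2*y**3 - 2*y.
Note: deg(f) ≤ deg(F) = 3; strict inequality happens when F is divisible by Z (lost terms).


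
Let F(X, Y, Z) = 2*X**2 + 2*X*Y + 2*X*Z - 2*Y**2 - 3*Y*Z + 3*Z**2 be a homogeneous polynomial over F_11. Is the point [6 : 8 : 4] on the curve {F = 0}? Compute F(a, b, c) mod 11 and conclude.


F(6,8,4) ≡ 7 (mod 11); P is NOT on the curve.

Evaluate F(6, 8, 4) term-by-term (mod 11).
  2*X**2 ↦ 2·36·1·1 = 72
  2*X*Y ↦ 2·6·8·1 = 96
  2*X*Z ↦ 2·6·1·4 = 48
  -2*Y**2 ↦ -2·1·64·1 = -128
  -3*Y*Z ↦ -3·1·8·4 = -96
  3*Z**2 ↦ 3·1·1·16 = 48
Sum: F(6, 8, 4) = (72) + (96) + (48) + (-128) + (-96) + (48) = 40.
Reducing mod 11: 40 ≡ 7 (mod 11).
Since F(a, b, c) ≡ 7 ≠ 0 (mod 11), P does NOT lie on the curve.


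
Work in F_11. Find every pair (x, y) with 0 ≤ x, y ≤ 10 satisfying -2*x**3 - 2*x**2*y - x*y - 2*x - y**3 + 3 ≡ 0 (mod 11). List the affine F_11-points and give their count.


Affine F_11-points: {(0, 9), (1, 4), (2, 4), (2, 9), (3, 8), (4, 4), (5, 6), (6, 2), (7, 1), (8, 7), (9, 3), (9, 5)}; count = 12.

For each of the 121 pairs (x, y) ∈ F_11², evaluate f(x, y) mod 11. Record the zeros.
  x = 0: [0↦3, 1↦2, 2↦6, 3↦9, 4↦5, 5↦10, 6↦7, 7↦1, 8↦8, 9↦0, 10↦4]  zeros at y ∈ {9}
  x = 1: [0↦10, 1↦6, 2↦7, 3↦7, 4↦0, 5↦2, 6↦7, 7↦9, 8↦2, 9↦2, 10↦3]  zeros at y ∈ {4}
  x = 2: [0↦5, 1↦5, 2↦10, 3↦3, 4↦0, 5↦6, 6↦4, 7↦10, 8↦7, 9↦0, 10↦5]  zeros at y ∈ {4, 9}
  x = 3: [0↦9, 1↦9, 2↦3, 3↦7, 4↦4, 5↦10, 6↦8, 7↦3, 8↦0, 9↦4, 10↦9]  zeros at y ∈ {8}
  x = 4: [0↦10, 1↦6, 2↦7, 3↦7, 4↦0, 5↦2, 6↦7, 7↦9, 8↦2, 9↦2, 10↦3]  zeros at y ∈ {4}
  x = 5: [0↦7, 1↦6, 2↦10, 3↦2, 4↦9, 5↦3, 6↦0, 7↦5, 8↦1, 9↦4, 10↦8]  zeros at y ∈ {6}
  x = 6: [0↦10, 1↦8, 2↦0, 3↦2, 4↦8, 5↦1, 6↦8, 7↦1, 8↦7, 9↦9, 10↦1]  zeros at y ∈ {2}
  x = 7: [0↦7, 1↦0, 2↦9, 3↦6, 4↦7, 5↦6, 6↦8, 7↦7, 8↦8, 9↦5, 10↦3]  zeros at y ∈ {1}
  x = 8: [0↦8, 1↦3, 2↦3, 3↦2, 4↦5, 5↦6, 6↦10, 7↦0, 8↦3, 9↦2, 10↦2]  zeros at y ∈ {7}
  x = 9: [0↦1, 1↦5, 2↦3, 3↦0, 4↦1, 5↦0, 6↦2, 7↦1, 8↦2, 9↦10, 10↦8]  zeros at y ∈ {3, 5}
  x = 10: [0↦7, 1↦5, 2↦8, 3↦10, 4↦5, 5↦9, 6↦5, 7↦9, 8↦4, 9↦6, 10↦9]  zeros at y ∈ ∅
Collecting zeros: affine points = {(0, 9), (1, 4), (2, 4), (2, 9), (3, 8), (4, 4), (5, 6), (6, 2), (7, 1), (8, 7), (9, 3), (9, 5)}.
Total count |C(F_11)_aff| = 12.


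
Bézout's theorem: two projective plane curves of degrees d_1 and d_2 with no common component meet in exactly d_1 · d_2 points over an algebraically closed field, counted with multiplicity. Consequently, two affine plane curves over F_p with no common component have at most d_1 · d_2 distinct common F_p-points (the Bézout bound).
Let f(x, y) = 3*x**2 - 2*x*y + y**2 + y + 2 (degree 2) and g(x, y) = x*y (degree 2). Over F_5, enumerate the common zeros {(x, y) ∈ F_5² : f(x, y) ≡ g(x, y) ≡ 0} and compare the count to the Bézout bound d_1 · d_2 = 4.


Common zeros: {(1, 0), (4, 0)}; count = 2; Bézout bound = 4.

deg(f) = 2, deg(g) = 2, so Bézout bound = 4.
Scan x ∈ F_5. For each x, list the y ∈ F_5 with f(x, y) ≡ 0 and those with g(x, y) ≡ 0 (mod 5); the common zeros in that column are the intersection.
  x = 0: f ≡ 0 at y ∈ ∅; g ≡ 0 at y ∈ {0, 1, 2, 3, 4}; common: ∅.
  x = 1: f ≡ 0 at y ∈ {0, 1}; g ≡ 0 at y ∈ {0}; common: {0}.
  x = 2: f ≡ 0 at y ∈ ∅; g ≡ 0 at y ∈ {0}; common: ∅.
  x = 3: f ≡ 0 at y ∈ {1, 4}; g ≡ 0 at y ∈ {0}; common: ∅.
  x = 4: f ≡ 0 at y ∈ {0, 2}; g ≡ 0 at y ∈ {0}; common: {0}.
Collecting: common zeros = {(1, 0), (4, 0)}, so the count is 2.
Comparison with the Bézout bound: 2 ≤ 4 = deg(f)·deg(g), as expected for curves with no common component (the affine F_5-count falls short of the bound because intersections may lie at infinity, over extension fields, or carry multiplicity).


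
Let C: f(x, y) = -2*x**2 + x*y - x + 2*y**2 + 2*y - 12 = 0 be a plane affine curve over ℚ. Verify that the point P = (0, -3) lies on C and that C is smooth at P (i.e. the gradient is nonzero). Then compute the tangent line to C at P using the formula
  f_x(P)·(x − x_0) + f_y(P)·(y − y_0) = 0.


Tangent line at P: -4*x - 10*y - 30 = 0.

Step 1: f(0, -3) = 0, so P lies on C.
Step 2: partial derivatives
  f_x(x, y) = -4*x + y - 1, f_y(x, y) = x + 4*y + 2.
  f_x(P) = -4, f_y(P) = -10 (gradient nonzero, so P is smooth).
Step 3: tangent line at P: -4·(x − 0) + -10·(y − -3) = 0.
Expanding: -4*x - 10*y - 30 = 0.


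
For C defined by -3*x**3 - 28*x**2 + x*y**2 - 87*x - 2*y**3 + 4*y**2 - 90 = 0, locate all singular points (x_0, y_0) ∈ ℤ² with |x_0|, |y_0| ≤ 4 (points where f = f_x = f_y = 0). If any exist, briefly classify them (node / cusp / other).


Singular points: {(-3, 0)}; classification: node.

Compute partial derivatives:
  f_x = -9*x**2 - 56*x + y**2 - 87.
  f_y = 2*x*y - 6*y**2 + 8*y.
Scan x_0 ∈ {−4, ..., 4}. For each x_0, f_y(x_0, y) is a polynomial in y; find its integer roots y ∈ {−4, ..., 4}, then test f_x and f at those candidates.
  x = -4: f_y(-4, y) = -6*y**2; vanishes at y ∈ {0}. (-4, 0): f_x = -7 ≠ 0.
  x = -3: f_y(-3, y) = -6*y**2 + 2*y; vanishes at y ∈ {0}. (-3, 0): f_x = 0, f = 0 — SINGULAR.
  x = -2: f_y(-2, y) = -6*y**2 + 4*y; vanishes at y ∈ {0}. (-2, 0): f_x = -11 ≠ 0.
  x = -1: f_y(-1, y) = -6*y**2 + 6*y; vanishes at y ∈ {0, 1}. (-1, 0): f_x = -40 ≠ 0; (-1, 1): f_x = -39 ≠ 0.
  x = 0: f_y(0, y) = -6*y**2 + 8*y; vanishes at y ∈ {0}. (0, 0): f_x = -87 ≠ 0.
  x = 1: f_y(1, y) = -6*y**2 + 10*y; vanishes at y ∈ {0}. (1, 0): f_x = -152 ≠ 0.
  x = 2: f_y(2, y) = -6*y**2 + 12*y; vanishes at y ∈ {0, 2}. (2, 0): f_x = -235 ≠ 0; (2, 2): f_x = -231 ≠ 0.
  x = 3: f_y(3, y) = -6*y**2 + 14*y; vanishes at y ∈ {0}. (3, 0): f_x = -336 ≠ 0.
  x = 4: f_y(4, y) = -6*y**2 + 16*y; vanishes at y ∈ {0}. (4, 0): f_x = -455 ≠ 0.
Only singular point on the grid: (-3, 0).
Classify: substitute x = -3 + u, y = 0 + v and expand: f = -3*u**3 - u**2 + u*v**2 - 2*v**3 + v**2.
No constant or linear terms (consistent with a singular point). Quadratic part: -u**2 + v**2. Cubic part: -3*u**3 + u*v**2 - 2*v**3.
The quadratic part v**2 - u**2 = (v − u)(v + u) splits into two distinct linear factors, so there are two distinct tangent lines y − 0 = ±(x − -3) — this is a node (ordinary double point).
Classification: node.


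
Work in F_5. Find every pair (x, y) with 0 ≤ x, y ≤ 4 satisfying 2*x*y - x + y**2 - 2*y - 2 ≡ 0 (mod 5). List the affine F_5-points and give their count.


Affine F_5-points: {(2, 4), (3, 0), (3, 1), (4, 2)}; count = 4.

For each of the 25 pairs (x, y) ∈ F_5², evaluate f(x, y) mod 5. Record the zeros.
  x = 0: [0↦3, 1↦2, 2↦3, 3↦1, 4↦1]  zeros at y ∈ ∅
  x = 1: [0↦2, 1↦3, 2↦1, 3↦1, 4↦3]  zeros at y ∈ ∅
  x = 2: [0↦1, 1↦4, 2↦4, 3↦1, 4↦0]  zeros at y ∈ {4}
  x = 3: [0↦0, 1↦0, 2↦2, 3↦1, 4↦2]  zeros at y ∈ {0, 1}
  x = 4: [0↦4, 1↦1, 2↦0, 3↦1, 4↦4]  zeros at y ∈ {2}
Collecting zeros: affine points = {(2, 4), (3, 0), (3, 1), (4, 2)}.
Total count |C(F_5)_aff| = 4.


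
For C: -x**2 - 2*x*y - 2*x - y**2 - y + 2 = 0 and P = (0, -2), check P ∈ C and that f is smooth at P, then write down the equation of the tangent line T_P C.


Tangent line at P: 2*x + 3*y + 6 = 0.

Step 1: f(0, -2) = 0, so P lies on C.
Step 2: partial derivatives
  f_x(x, y) = -2*x - 2*y - 2, f_y(x, y) = -2*x - 2*y - 1.
  f_x(P) = 2, f_y(P) = 3 (gradient nonzero, so P is smooth).
Step 3: tangent line at P: 2·(x − 0) + 3·(y − -2) = 0.
Expanding: 2*x + 3*y + 6 = 0.


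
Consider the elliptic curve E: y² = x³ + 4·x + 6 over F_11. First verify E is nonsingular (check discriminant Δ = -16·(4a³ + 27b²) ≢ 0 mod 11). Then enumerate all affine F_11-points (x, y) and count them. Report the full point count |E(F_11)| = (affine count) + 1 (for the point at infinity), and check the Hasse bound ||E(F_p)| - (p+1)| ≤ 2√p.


Affine points = {(1, 0), (2, 0), (3, 1), (3, 10), (4, 3), (4, 8), (6, 2), (6, 9), (7, 5), (7, 6), (8, 0), (9, 1), (9, 10), (10, 1), (10, 10)}; affine count = 15; |E(F_11)| = 16.

Discriminant check: Δ ∝ 4a³ + 27b² = 4·4³ + 27·6² = 4·64 + 27·36 ≡ 7 (mod 11). Nonzero ⇒ E is nonsingular.
For each x ∈ F_11, compute rhs = x³ + 4·x + 6 mod 11, then count y ∈ F_11 with y² ≡ rhs.
  x = 0: rhs = 6, matching y values: none (0 points).
  x = 1: rhs = 0, matching y values: 0 (1 points).
  x = 2: rhs = 0, matching y values: 0 (1 points).
  x = 3: rhs = 1, matching y values: 1, 10 (2 points).
  x = 4: rhs = 9, matching y values: 3, 8 (2 points).
  x = 5: rhs = 8, matching y values: none (0 points).
  x = 6: rhs = 4, matching y values: 2, 9 (2 points).
  x = 7: rhs = 3, matching y values: 5, 6 (2 points).
  x = 8: rhs = 0, matching y values: 0 (1 points).
  x = 9: rhs = 1, matching y values: 1, 10 (2 points).
  x = 10: rhs = 1, matching y values: 1, 10 (2 points).
Total affine count: 15.
Full point count |E(F_11)| = 15 + 1 = 16.
Hasse bound: |16 − (11+1)| = |4| = 4 ≤ 2√11 ≈ 6.6332 ✓.
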